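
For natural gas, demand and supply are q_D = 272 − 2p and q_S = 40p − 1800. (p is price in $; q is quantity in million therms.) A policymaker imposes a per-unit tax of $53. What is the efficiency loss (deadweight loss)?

In inverse form: demand p = 136 − 0.5q, supply p = 45 + 0.025q.
Competitive equilibrium: 136 − 0.5q = 45 + 0.025q → q* = 173.3333, p* = 49.3333.
With the tax, the buyer price exceeds the seller price by 53: (136 − 0.5q) − (45 + 0.025q) = 53 → q' = 72.381.
Δq = 173.3333 − 72.381 = 100.9523; the wedge equals the tax, 53.
Welfare loss = ½ × 100.9523 × 53 = $2675.24 million.

$2675.24 million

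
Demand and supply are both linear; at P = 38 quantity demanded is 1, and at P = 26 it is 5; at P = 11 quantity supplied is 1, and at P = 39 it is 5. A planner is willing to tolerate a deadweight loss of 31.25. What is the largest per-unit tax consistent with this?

25

Demand slope = (26 − 38)/(5 − 1) = −3, so P = 41 − 3Q.
Supply slope = (39 − 11)/(5 − 1) = 7, so P = 4 + 7Q.
Competitive equilibrium: 41 − 3Q = 4 + 7Q → Q* = 3.7, P* = 29.9.
A tax t gives ΔQ = t/10 and wedge t, so DWL = t²/20.
t²/20 = 31.25 → t² = 625 → t = 25.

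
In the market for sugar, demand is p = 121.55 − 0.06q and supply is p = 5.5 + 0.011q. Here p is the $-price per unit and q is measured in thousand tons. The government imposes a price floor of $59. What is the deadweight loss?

Competitive equilibrium: 121.55 − 0.06q = 5.5 + 0.011q → q* = 1634.507, p* = 23.4796.
At the floor p = 59, quantity demanded = (121.55 − 59)/0.06 = 1042.5.
Sellers' marginal cost at q' = 1042.5: 5.5 + 0.011·1042.5 = 16.9675.
Δq = 1634.507 − 1042.5 = 592.007; wedge = 59 − 16.9675 = 42.0325.
Welfare loss = ½ × 592.007 × 42.0325 = $12441.77 thousand.

$12441.77 thousand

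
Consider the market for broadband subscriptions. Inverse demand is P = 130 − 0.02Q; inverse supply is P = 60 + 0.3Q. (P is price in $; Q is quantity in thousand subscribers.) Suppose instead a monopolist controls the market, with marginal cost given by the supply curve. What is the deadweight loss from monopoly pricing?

Competitive equilibrium: 130 − 0.02Q = 60 + 0.3Q → Q* = 218.75, P* = 125.625.
Marginal revenue: MR = 130 − 0.04Q. Set MR = MC: 130 − 0.04Q = 60 + 0.3Q → Q_m = 205.8824.
Price P_m = 130 − 0.02·205.8824 = 125.8824; MC(Q_m) = 60 + 0.3·205.8824 = 121.7647.
Competitive Q* = 218.75, so ΔQ = 12.8676; wedge = 125.8824 − 121.7647 = 4.1177.
Welfare loss = ½ × 12.8676 × 4.1177 = $26.49 thousand.

$26.49 thousand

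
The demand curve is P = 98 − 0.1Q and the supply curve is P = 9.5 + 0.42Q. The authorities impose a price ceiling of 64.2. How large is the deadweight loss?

Competitive equilibrium: 98 − 0.1Q = 9.5 + 0.42Q → Q* = 170.1923, P* = 80.9808.
At the ceiling P = 64.2, quantity supplied = (64.2 − 9.5)/0.42 = 130.2381.
Willingness to pay at Q' = 130.2381: 98 − 0.1·130.2381 = 84.9762.
ΔQ = 170.1923 − 130.2381 = 39.9542; wedge = 84.9762 − 64.2 = 20.7762.
DWL = ½ × 39.9542 × 20.7762 = 415.05.

415.05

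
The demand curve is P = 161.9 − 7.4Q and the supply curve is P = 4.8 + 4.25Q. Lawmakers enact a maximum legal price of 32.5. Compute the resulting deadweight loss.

282.77

Competitive equilibrium: 161.9 − 7.4Q = 4.8 + 4.25Q → Q* = 13.485, P* = 62.1112.
At the ceiling P = 32.5, quantity supplied = (32.5 − 4.8)/4.25 = 6.5176.
Willingness to pay at Q' = 6.5176: 161.9 − 7.4·6.5176 = 113.6698.
ΔQ = 13.485 − 6.5176 = 6.9674; wedge = 113.6698 − 32.5 = 81.1698.
The triangle = ½ × 6.9674 × 81.1698 = 282.77.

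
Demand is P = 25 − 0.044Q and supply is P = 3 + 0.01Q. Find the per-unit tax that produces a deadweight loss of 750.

Competitive equilibrium: 25 − 0.044Q = 3 + 0.01Q → Q* = 407.4074, P* = 7.0741.
A tax t gives ΔQ = t/0.054 and wedge t, so DWL = t²/0.108.
t²/0.108 = 750 → t² = 81 → t = 9.

9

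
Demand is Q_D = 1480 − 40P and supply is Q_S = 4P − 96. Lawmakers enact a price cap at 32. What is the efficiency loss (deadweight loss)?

In inverse form: demand P = 37 − 0.025Q, supply P = 24 + 0.25Q.
Competitive equilibrium: 37 − 0.025Q = 24 + 0.25Q → Q* = 47.2727, P* = 35.8182.
At the ceiling P = 32, quantity supplied = (32 − 24)/0.25 = 32.
Willingness to pay at Q' = 32: 37 − 0.025·32 = 36.2.
ΔQ = 47.2727 − 32 = 15.2727; wedge = 36.2 − 32 = 4.2.
DWL = ½ × 15.2727 × 4.2 = 32.07.

32.07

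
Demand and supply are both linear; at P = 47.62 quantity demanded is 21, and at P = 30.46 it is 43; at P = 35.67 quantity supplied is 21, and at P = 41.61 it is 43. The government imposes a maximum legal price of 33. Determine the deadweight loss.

237.51

Demand slope = (30.46 − 47.62)/(43 − 21) = −0.78, so P = 64 − 0.78Q.
Supply slope = (41.61 − 35.67)/(43 − 21) = 0.27, so P = 30 + 0.27Q.
Competitive equilibrium: 64 − 0.78Q = 30 + 0.27Q → Q* = 32.381, P* = 38.7429.
At the ceiling P = 33, quantity supplied = (33 − 30)/0.27 = 11.1111.
Willingness to pay at Q' = 11.1111: 64 − 0.78·11.1111 = 55.3333.
ΔQ = 32.381 − 11.1111 = 21.2699; wedge = 55.3333 − 33 = 22.3333.
DWL = ½ × 21.2699 × 22.3333 = 237.51.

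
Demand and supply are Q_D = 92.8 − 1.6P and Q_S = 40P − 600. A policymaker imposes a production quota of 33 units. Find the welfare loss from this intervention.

357.23

In inverse form: demand P = 58 − 0.625Q, supply P = 15 + 0.025Q.
Competitive equilibrium: 58 − 0.625Q = 15 + 0.025Q → Q* = 66.1538, P* = 16.6538.
At Q = 33: demand price = 58 − 0.625·33 = 37.375; supply price = 15 + 0.025·33 = 15.825.
ΔQ = 66.1538 − 33 = 33.1538; wedge = 37.375 − 15.825 = 21.55.
DWL = ½ × 33.1538 × 21.55 = 357.23.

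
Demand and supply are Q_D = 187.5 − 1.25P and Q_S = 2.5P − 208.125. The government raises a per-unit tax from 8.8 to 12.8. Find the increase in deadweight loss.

In inverse form: demand P = 150 − 0.8Q, supply P = 83.25 + 0.4Q.
Competitive equilibrium: 150 − 0.8Q = 83.25 + 0.4Q → Q* = 55.625, P* = 105.5.
For a per-unit tax t: ΔQ = t/1.2, so DWL = ½·t·(t/1.2) = t²/2.4.
At t = 8.8: DWL = 32.267. At t = 12.8: DWL = 68.267.
Increase = 68.267 − 32.267 = 36.

36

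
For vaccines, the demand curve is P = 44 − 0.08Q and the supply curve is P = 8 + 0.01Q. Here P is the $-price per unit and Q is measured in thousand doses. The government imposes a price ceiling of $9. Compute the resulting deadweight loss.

$4050 thousand

Competitive equilibrium: 44 − 0.08Q = 8 + 0.01Q → Q* = 400, P* = 12.
At the ceiling P = 9, quantity supplied = (9 − 8)/0.01 = 100.
Willingness to pay at Q' = 100: 44 − 0.08·100 = 36.
ΔQ = 400 − 100 = 300; wedge = 36 − 9 = 27.
The triangle = ½ × 300 × 27 = $4050 thousand.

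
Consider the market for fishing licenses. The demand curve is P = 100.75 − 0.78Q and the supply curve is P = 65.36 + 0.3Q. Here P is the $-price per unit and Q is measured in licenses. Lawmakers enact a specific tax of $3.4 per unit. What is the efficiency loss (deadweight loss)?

$5.35

Competitive equilibrium: 100.75 − 0.78Q = 65.36 + 0.3Q → Q* = 32.7685, P* = 75.1906.
With the tax, the buyer price exceeds the seller price by 3.4: (100.75 − 0.78Q) − (65.36 + 0.3Q) = 3.4 → Q' = 29.6204.
ΔQ = 32.7685 − 29.6204 = 3.1481; the wedge equals the tax, 3.4.
DWL = ½ × 3.1481 × 3.4 = $5.35.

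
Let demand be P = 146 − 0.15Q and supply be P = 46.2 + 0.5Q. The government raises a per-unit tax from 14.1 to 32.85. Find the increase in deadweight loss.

677.16

Competitive equilibrium: 146 − 0.15Q = 46.2 + 0.5Q → Q* = 153.5385, P* = 122.9692.
For a per-unit tax t: ΔQ = t/0.65, so DWL = ½·t·(t/0.65) = t²/1.3.
At t = 14.1: DWL = 152.931. At t = 32.85: DWL = 830.094.
Increase = 830.094 − 152.931 = 677.16.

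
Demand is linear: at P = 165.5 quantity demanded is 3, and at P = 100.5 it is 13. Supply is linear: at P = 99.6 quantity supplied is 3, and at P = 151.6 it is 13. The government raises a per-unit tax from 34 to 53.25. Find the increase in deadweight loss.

Demand slope = (100.5 − 165.5)/(13 − 3) = −6.5, so P = 185 − 6.5Q.
Supply slope = (151.6 − 99.6)/(13 − 3) = 5.2, so P = 84 + 5.2Q.
Competitive equilibrium: 185 − 6.5Q = 84 + 5.2Q → Q* = 8.6325, P* = 128.8889.
For a per-unit tax t: ΔQ = t/11.7, so DWL = ½·t·(t/11.7) = t²/23.4.
At t = 34: DWL = 49.402. At t = 53.25: DWL = 121.178.
Increase = 121.178 − 49.402 = 71.78.

71.78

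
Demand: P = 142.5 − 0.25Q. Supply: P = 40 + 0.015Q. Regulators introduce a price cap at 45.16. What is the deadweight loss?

Competitive equilibrium: 142.5 − 0.25Q = 40 + 0.015Q → Q* = 386.7925, P* = 45.8019.
At the ceiling P = 45.16, quantity supplied = (45.16 − 40)/0.015 = 344.
Willingness to pay at Q' = 344: 142.5 − 0.25·344 = 56.5.
ΔQ = 386.7925 − 344 = 42.7925; wedge = 56.5 − 45.16 = 11.34.
The triangle = ½ × 42.7925 × 11.34 = 242.63.

242.63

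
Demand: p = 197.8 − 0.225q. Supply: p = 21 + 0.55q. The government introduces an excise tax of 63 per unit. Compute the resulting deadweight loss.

Competitive equilibrium: 197.8 − 0.225q = 21 + 0.55q → q* = 228.12903, p* = 146.47097.
With the tax, the buyer price exceeds the seller price by 63: (197.8 − 0.225q) − (21 + 0.55q) = 63 → q' = 146.83871.
Δq = 228.12903 − 146.83871 = 81.29032; the wedge equals the tax, 63.
The triangle = ½ × 81.29032 × 63 = 2560.65.

2560.65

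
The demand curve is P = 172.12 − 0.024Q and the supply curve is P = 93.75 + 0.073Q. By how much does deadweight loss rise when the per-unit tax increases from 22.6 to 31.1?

2352.84

Competitive equilibrium: 172.12 − 0.024Q = 93.75 + 0.073Q → Q* = 807.9381, P* = 152.7295.
For a per-unit tax t: ΔQ = t/0.097, so DWL = ½·t·(t/0.097) = t²/0.194.
At t = 22.6: DWL = 2632.784. At t = 31.1: DWL = 4985.619.
Increase = 4985.619 − 2632.784 = 2352.84.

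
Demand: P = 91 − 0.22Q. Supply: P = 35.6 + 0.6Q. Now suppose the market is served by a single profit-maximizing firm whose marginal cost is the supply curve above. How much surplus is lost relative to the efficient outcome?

Competitive equilibrium: 91 − 0.22Q = 35.6 + 0.6Q → Q* = 67.561, P* = 76.1366.
Marginal revenue: MR = 91 − 0.44Q. Set MR = MC: 91 − 0.44Q = 35.6 + 0.6Q → Q_m = 53.2692.
Price P_m = 91 − 0.22·53.2692 = 79.2808; MC(Q_m) = 35.6 + 0.6·53.2692 = 67.5615.
Competitive Q* = 67.561, so ΔQ = 14.2918; wedge = 79.2808 − 67.5615 = 11.7193.
Welfare loss = ½ × 14.2918 × 11.7193 = 83.74.

83.74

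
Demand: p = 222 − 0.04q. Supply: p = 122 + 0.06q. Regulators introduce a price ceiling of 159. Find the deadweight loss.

7347.22

Competitive equilibrium: 222 − 0.04q = 122 + 0.06q → q* = 1000, p* = 182.
At the ceiling p = 159, quantity supplied = (159 − 122)/0.06 = 616.6667.
Willingness to pay at q' = 616.6667: 222 − 0.04·616.6667 = 197.3333.
Δq = 1000 − 616.6667 = 383.3333; wedge = 197.3333 − 159 = 38.3333.
Welfare loss = ½ × 383.3333 × 38.3333 = 7347.22.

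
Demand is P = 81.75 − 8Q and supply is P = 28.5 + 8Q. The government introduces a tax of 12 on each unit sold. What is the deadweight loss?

4.50

Competitive equilibrium: 81.75 − 8Q = 28.5 + 8Q → Q* = 3.3281, P* = 55.125.
With the tax, the buyer price exceeds the seller price by 12: (81.75 − 8Q) − (28.5 + 8Q) = 12 → Q' = 2.5781.
ΔQ = 3.3281 − 2.5781 = 0.75; the wedge equals the tax, 12.
Deadweight loss = ½ × 0.75 × 12 = 4.50.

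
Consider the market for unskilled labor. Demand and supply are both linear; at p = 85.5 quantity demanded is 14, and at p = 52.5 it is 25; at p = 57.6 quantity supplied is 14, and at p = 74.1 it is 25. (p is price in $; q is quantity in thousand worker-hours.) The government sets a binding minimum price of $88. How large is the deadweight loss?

Demand slope = (52.5 − 85.5)/(25 − 14) = −3, so p = 127.5 − 3q.
Supply slope = (74.1 − 57.6)/(25 − 14) = 1.5, so p = 36.6 + 1.5q.
Competitive equilibrium: 127.5 − 3q = 36.6 + 1.5q → q* = 20.2, p* = 66.9.
At the floor p = 88, quantity demanded = (127.5 − 88)/3 = 13.1667.
Sellers' marginal cost at q' = 13.1667: 36.6 + 1.5·13.1667 = 56.3501.
Δq = 20.2 − 13.1667 = 7.0333; wedge = 88 − 56.3501 = 31.6499.
Deadweight loss = ½ × 7.0333 × 31.6499 = $111.30 thousand.

$111.30 thousand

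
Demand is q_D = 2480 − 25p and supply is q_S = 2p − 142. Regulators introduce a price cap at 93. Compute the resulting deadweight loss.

18.25

In inverse form: demand p = 99.2 − 0.04q, supply p = 71 + 0.5q.
Competitive equilibrium: 99.2 − 0.04q = 71 + 0.5q → q* = 52.2222, p* = 97.1111.
At the ceiling p = 93, quantity supplied = (93 − 71)/0.5 = 44.
Willingness to pay at q' = 44: 99.2 − 0.04·44 = 97.44.
Δq = 52.2222 − 44 = 8.2222; wedge = 97.44 − 93 = 4.44.
DWL = ½ × 8.2222 × 4.44 = 18.25.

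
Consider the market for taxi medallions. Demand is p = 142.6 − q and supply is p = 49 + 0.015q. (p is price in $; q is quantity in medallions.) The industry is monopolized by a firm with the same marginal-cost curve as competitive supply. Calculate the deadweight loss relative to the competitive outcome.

Competitive equilibrium: 142.6 − q = 49 + 0.015q → q* = 92.2167, p* = 50.3833.
Marginal revenue: MR = 142.6 − 2q. Set MR = MC: 142.6 − 2q = 49 + 0.015q → q_m = 46.4516.
Price p_m = 142.6 − 1·46.4516 = 96.1484; MC(q_m) = 49 + 0.015·46.4516 = 49.6968.
Competitive q* = 92.2167, so Δq = 45.7651; wedge = 96.1484 − 49.6968 = 46.4516.
DWL = ½ × 45.7651 × 46.4516 = $1062.93.

$1062.93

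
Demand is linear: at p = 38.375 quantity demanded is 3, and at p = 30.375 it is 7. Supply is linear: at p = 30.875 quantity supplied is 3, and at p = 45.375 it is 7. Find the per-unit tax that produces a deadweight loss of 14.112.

12.6

Demand slope = (30.375 − 38.375)/(7 − 3) = −2, so p = 44.375 − 2q.
Supply slope = (45.375 − 30.875)/(7 − 3) = 3.625, so p = 20 + 3.625q.
Competitive equilibrium: 44.375 − 2q = 20 + 3.625q → q* = 4.3333, p* = 35.7083.
A tax t gives Δq = t/5.625 and wedge t, so DWL = t²/11.25.
t²/11.25 = 14.112 → t² = 158.76 → t = 12.6.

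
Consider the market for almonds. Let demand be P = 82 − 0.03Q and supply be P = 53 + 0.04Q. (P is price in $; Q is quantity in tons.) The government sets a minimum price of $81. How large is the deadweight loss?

Competitive equilibrium: 82 − 0.03Q = 53 + 0.04Q → Q* = 414.2857, P* = 69.5714.
At the floor P = 81, quantity demanded = (82 − 81)/0.03 = 33.3333.
Sellers' marginal cost at Q' = 33.3333: 53 + 0.04·33.3333 = 54.3333.
ΔQ = 414.2857 − 33.3333 = 380.9524; wedge = 81 − 54.3333 = 26.6667.
Welfare loss = ½ × 380.9524 × 26.6667 = $5079.37.

$5079.37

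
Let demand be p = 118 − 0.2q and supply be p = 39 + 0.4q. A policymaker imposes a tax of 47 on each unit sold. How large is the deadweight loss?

1840.83

Competitive equilibrium: 118 − 0.2q = 39 + 0.4q → q* = 131.6667, p* = 91.6667.
With the tax, the buyer price exceeds the seller price by 47: (118 − 0.2q) − (39 + 0.4q) = 47 → q' = 53.3333.
Δq = 131.6667 − 53.3333 = 78.3334; the wedge equals the tax, 47.
DWL = ½ × 78.3334 × 47 = 1840.83.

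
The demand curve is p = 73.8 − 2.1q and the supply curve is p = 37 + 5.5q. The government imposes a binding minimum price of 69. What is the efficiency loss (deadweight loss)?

Competitive equilibrium: 73.8 − 2.1q = 37 + 5.5q → q* = 4.8421, p* = 63.6316.
At the floor p = 69, quantity demanded = (73.8 − 69)/2.1 = 2.2857.
Sellers' marginal cost at q' = 2.2857: 37 + 5.5·2.2857 = 49.5714.
Δq = 4.8421 − 2.2857 = 2.5564; wedge = 69 − 49.5714 = 19.4286.
Deadweight loss = ½ × 2.5564 × 19.4286 = 24.83.

24.83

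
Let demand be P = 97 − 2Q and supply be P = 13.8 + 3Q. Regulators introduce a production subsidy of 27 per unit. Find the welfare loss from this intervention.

72.90

Competitive equilibrium: 97 − 2Q = 13.8 + 3Q → Q* = 16.64, P* = 63.72.
The subsidy lowers effective supply by 27: P = 3Q − 13.2.
New quantity: 97 − 2Q = 3Q − 13.2 → Q' = 22.04.
Overproduction ΔQ = 22.04 − 16.64 = 5.4; wedge = subsidy = 27.
Deadweight loss = ½ × 5.4 × 27 = 72.90.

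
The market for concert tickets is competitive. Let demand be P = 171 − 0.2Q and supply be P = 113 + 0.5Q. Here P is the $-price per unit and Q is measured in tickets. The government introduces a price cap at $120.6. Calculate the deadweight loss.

$1602.12

Competitive equilibrium: 171 − 0.2Q = 113 + 0.5Q → Q* = 82.8571, P* = 154.4286.
At the ceiling P = 120.6, quantity supplied = (120.6 − 113)/0.5 = 15.2.
Willingness to pay at Q' = 15.2: 171 − 0.2·15.2 = 167.96.
ΔQ = 82.8571 − 15.2 = 67.6571; wedge = 167.96 − 120.6 = 47.36.
Deadweight loss = ½ × 67.6571 × 47.36 = $1602.12.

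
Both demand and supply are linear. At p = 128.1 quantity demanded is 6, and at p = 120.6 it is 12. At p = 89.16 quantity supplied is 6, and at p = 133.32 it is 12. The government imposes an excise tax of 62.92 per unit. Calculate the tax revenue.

202.28

Demand slope = (120.6 − 128.1)/(12 − 6) = −1.25, so p = 135.6 − 1.25q.
Supply slope = (133.32 − 89.16)/(12 − 6) = 7.36, so p = 45 + 7.36q.
Competitive equilibrium: 135.6 − 1.25q = 45 + 7.36q → q* = 10.5226, p* = 122.4467.
With the tax, the buyer price exceeds the seller price by 62.92: (135.6 − 1.25q) − (45 + 7.36q) = 62.92 → q' = 3.2149.
Tax revenue = 62.92 × 3.2149 = 202.28.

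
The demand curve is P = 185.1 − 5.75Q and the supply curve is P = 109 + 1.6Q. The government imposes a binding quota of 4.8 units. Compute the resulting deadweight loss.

Competitive equilibrium: 185.1 − 5.75Q = 109 + 1.6Q → Q* = 10.3537, P* = 125.566.
At Q = 4.8: demand price = 185.1 − 5.75·4.8 = 157.5; supply price = 109 + 1.6·4.8 = 116.68.
ΔQ = 10.3537 − 4.8 = 5.5537; wedge = 157.5 − 116.68 = 40.82.
Deadweight loss = ½ × 5.5537 × 40.82 = 113.35.

113.35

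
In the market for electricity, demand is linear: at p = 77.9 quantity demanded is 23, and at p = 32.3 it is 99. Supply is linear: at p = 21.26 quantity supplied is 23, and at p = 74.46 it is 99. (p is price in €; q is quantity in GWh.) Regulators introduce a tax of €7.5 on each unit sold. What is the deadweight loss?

€21.63

Demand slope = (32.3 − 77.9)/(99 − 23) = −0.6, so p = 91.7 − 0.6q.
Supply slope = (74.46 − 21.26)/(99 − 23) = 0.7, so p = 5.16 + 0.7q.
Competitive equilibrium: 91.7 − 0.6q = 5.16 + 0.7q → q* = 66.5692, p* = 51.7585.
With the tax, the buyer price exceeds the seller price by 7.5: (91.7 − 0.6q) − (5.16 + 0.7q) = 7.5 → q' = 60.8.
Δq = 66.5692 − 60.8 = 5.7692; the wedge equals the tax, 7.5.
Deadweight loss = ½ × 5.7692 × 7.5 = €21.63.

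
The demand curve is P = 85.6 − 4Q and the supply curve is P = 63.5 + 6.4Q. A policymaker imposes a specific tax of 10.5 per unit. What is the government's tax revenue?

11.71

Competitive equilibrium: 85.6 − 4Q = 63.5 + 6.4Q → Q* = 2.125, P* = 77.1.
With the tax, the buyer price exceeds the seller price by 10.5: (85.6 − 4Q) − (63.5 + 6.4Q) = 10.5 → Q' = 1.1154.
Tax revenue = 10.5 × 1.1154 = 11.71.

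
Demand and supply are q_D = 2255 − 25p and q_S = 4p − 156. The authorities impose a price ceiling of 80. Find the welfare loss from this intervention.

In inverse form: demand p = 90.2 − 0.04q, supply p = 39 + 0.25q.
Competitive equilibrium: 90.2 − 0.04q = 39 + 0.25q → q* = 176.5517, p* = 83.1379.
At the ceiling p = 80, quantity supplied = (80 − 39)/0.25 = 164.
Willingness to pay at q' = 164: 90.2 − 0.04·164 = 83.64.
Δq = 176.5517 − 164 = 12.5517; wedge = 83.64 − 80 = 3.64.
Deadweight loss = ½ × 12.5517 × 3.64 = 22.84.

22.84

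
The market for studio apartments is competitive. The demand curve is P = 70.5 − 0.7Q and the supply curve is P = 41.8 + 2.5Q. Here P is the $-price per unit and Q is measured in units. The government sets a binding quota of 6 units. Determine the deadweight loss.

$14.10

Competitive equilibrium: 70.5 − 0.7Q = 41.8 + 2.5Q → Q* = 8.9688, P* = 64.2219.
At Q = 6: demand price = 70.5 − 0.7·6 = 66.3; supply price = 41.8 + 2.5·6 = 56.8.
ΔQ = 8.9688 − 6 = 2.9688; wedge = 66.3 − 56.8 = 9.5.
DWL = ½ × 2.9688 × 9.5 = $14.10.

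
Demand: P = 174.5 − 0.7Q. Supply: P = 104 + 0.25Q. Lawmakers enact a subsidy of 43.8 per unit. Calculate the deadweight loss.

1009.71

Competitive equilibrium: 174.5 − 0.7Q = 104 + 0.25Q → Q* = 74.2105, P* = 122.5526.
The subsidy lowers effective supply by 43.8: P = 60.2 + 0.25Q.
New quantity: 174.5 − 0.7Q = 60.2 + 0.25Q → Q' = 120.3158.
Overproduction ΔQ = 120.3158 − 74.2105 = 46.1053; wedge = subsidy = 43.8.
The triangle = ½ × 46.1053 × 43.8 = 1009.71.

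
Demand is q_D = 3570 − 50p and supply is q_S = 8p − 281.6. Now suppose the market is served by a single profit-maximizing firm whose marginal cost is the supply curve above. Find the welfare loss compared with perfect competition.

In inverse form: demand p = 71.4 − 0.02q, supply p = 35.2 + 0.125q.
Competitive equilibrium: 71.4 − 0.02q = 35.2 + 0.125q → q* = 249.6552, p* = 66.4069.
Marginal revenue: MR = 71.4 − 0.04q. Set MR = MC: 71.4 − 0.04q = 35.2 + 0.125q → q_m = 219.3939.
Price p_m = 71.4 − 0.02·219.3939 = 67.0121; MC(q_m) = 35.2 + 0.125·219.3939 = 62.6242.
Competitive q* = 249.6552, so Δq = 30.2613; wedge = 67.0121 − 62.6242 = 4.3879.
Welfare loss = ½ × 30.2613 × 4.3879 = 66.39.

66.39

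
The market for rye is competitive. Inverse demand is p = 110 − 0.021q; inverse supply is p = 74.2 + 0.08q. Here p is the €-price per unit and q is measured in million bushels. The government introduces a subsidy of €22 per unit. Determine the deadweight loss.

Competitive equilibrium: 110 − 0.021q = 74.2 + 0.08q → q* = 354.4554, p* = 102.5564.
The subsidy lowers effective supply by 22: p = 52.2 + 0.08q.
New quantity: 110 − 0.021q = 52.2 + 0.08q → q' = 572.2772.
Overproduction Δq = 572.2772 − 354.4554 = 217.8218; wedge = subsidy = 22.
The triangle = ½ × 217.8218 × 22 = €2396.04 million.

€2396.04 million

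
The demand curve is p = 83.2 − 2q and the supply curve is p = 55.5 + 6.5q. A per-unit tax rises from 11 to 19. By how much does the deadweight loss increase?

Competitive equilibrium: 83.2 − 2q = 55.5 + 6.5q → q* = 3.2588, p* = 76.6824.
For a per-unit tax t: Δq = t/8.5, so DWL = ½·t·(t/8.5) = t²/17.
At t = 11: DWL = 7.118. At t = 19: DWL = 21.235.
Increase = 21.235 − 7.118 = 14.12.

14.12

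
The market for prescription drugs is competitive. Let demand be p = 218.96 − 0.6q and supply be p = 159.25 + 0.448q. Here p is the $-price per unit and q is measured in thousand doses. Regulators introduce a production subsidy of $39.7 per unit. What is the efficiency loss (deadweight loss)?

Competitive equilibrium: 218.96 − 0.6q = 159.25 + 0.448q → q* = 56.9752, p* = 184.7749.
The subsidy lowers effective supply by 39.7: p = 119.55 + 0.448q.
New quantity: 218.96 − 0.6q = 119.55 + 0.448q → q' = 94.8569.
Overproduction Δq = 94.8569 − 56.9752 = 37.8817; wedge = subsidy = 39.7.
The triangle = ½ × 37.8817 × 39.7 = $751.95 thousand.

$751.95 thousand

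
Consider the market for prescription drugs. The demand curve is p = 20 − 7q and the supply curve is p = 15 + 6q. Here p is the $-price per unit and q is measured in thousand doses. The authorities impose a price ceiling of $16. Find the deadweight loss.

$0.31 thousand

Competitive equilibrium: 20 − 7q = 15 + 6q → q* = 0.3846, p* = 17.3077.
At the ceiling p = 16, quantity supplied = (16 − 15)/6 = 0.1667.
Willingness to pay at q' = 0.1667: 20 − 7·0.1667 = 18.8331.
Δq = 0.3846 − 0.1667 = 0.2179; wedge = 18.8331 − 16 = 2.8331.
DWL = ½ × 0.2179 × 2.8331 = $0.31 thousand.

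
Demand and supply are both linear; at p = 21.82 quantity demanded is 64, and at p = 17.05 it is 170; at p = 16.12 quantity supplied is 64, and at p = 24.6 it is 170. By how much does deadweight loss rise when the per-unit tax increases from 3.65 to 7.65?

180.80

Demand slope = (17.05 − 21.82)/(170 − 64) = −0.045, so p = 24.7 − 0.045q.
Supply slope = (24.6 − 16.12)/(170 − 64) = 0.08, so p = 11 + 0.08q.
Competitive equilibrium: 24.7 − 0.045q = 11 + 0.08q → q* = 109.6, p* = 19.768.
For a per-unit tax t: Δq = t/0.125, so DWL = ½·t·(t/0.125) = t²/0.25.
At t = 3.65: DWL = 53.29. At t = 7.65: DWL = 234.09.
Increase = 234.09 − 53.29 = 180.80.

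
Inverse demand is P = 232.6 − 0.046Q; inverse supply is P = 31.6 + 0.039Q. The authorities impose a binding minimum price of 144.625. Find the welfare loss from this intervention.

8690.83

Competitive equilibrium: 232.6 − 0.046Q = 31.6 + 0.039Q → Q* = 2364.7059, P* = 123.8235.
At the floor P = 144.625, quantity demanded = (232.6 − 144.625)/0.046 = 1912.5.
Sellers' marginal cost at Q' = 1912.5: 31.6 + 0.039·1912.5 = 106.1875.
ΔQ = 2364.7059 − 1912.5 = 452.2059; wedge = 144.625 − 106.1875 = 38.4375.
Deadweight loss = ½ × 452.2059 × 38.4375 = 8690.83.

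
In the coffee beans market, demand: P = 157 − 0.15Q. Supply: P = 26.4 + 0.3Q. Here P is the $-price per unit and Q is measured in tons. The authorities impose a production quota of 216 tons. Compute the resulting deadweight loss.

Competitive equilibrium: 157 − 0.15Q = 26.4 + 0.3Q → Q* = 290.2222, P* = 113.4667.
At Q = 216: demand price = 157 − 0.15·216 = 124.6; supply price = 26.4 + 0.3·216 = 91.2.
ΔQ = 290.2222 − 216 = 74.2222; wedge = 124.6 − 91.2 = 33.4.
DWL = ½ × 74.2222 × 33.4 = $1239.51.

$1239.51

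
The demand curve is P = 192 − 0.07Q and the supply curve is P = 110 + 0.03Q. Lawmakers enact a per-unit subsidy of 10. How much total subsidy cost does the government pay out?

9200

Competitive equilibrium: 192 − 0.07Q = 110 + 0.03Q → Q* = 820, P* = 134.6.
The subsidy lowers effective supply by 10: P = 100 + 0.03Q.
New quantity: 192 − 0.07Q = 100 + 0.03Q → Q' = 920.
Total subsidy cost = 10 × 920 = 9200.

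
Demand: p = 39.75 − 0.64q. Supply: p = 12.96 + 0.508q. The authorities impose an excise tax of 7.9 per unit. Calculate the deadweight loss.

Competitive equilibrium: 39.75 − 0.64q = 12.96 + 0.508q → q* = 23.3362, p* = 24.8148.
With the tax, the buyer price exceeds the seller price by 7.9: (39.75 − 0.64q) − (12.96 + 0.508q) = 7.9 → q' = 16.4547.
Δq = 23.3362 − 16.4547 = 6.8815; the wedge equals the tax, 7.9.
Deadweight loss = ½ × 6.8815 × 7.9 = 27.18.

27.18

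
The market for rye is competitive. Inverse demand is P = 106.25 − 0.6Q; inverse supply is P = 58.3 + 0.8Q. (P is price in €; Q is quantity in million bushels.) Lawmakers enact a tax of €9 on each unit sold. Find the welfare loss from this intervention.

Competitive equilibrium: 106.25 − 0.6Q = 58.3 + 0.8Q → Q* = 34.25, P* = 85.7.
With the tax, the buyer price exceeds the seller price by 9: (106.25 − 0.6Q) − (58.3 + 0.8Q) = 9 → Q' = 27.8214.
ΔQ = 34.25 − 27.8214 = 6.4286; the wedge equals the tax, 9.
Deadweight loss = ½ × 6.4286 × 9 = €28.93 million.

€28.93 million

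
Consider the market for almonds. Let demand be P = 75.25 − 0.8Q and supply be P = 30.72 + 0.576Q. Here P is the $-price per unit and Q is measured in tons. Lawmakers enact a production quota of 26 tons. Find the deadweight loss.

Competitive equilibrium: 75.25 − 0.8Q = 30.72 + 0.576Q → Q* = 32.3619, P* = 49.3605.
At Q = 26: demand price = 75.25 − 0.8·26 = 54.45; supply price = 30.72 + 0.576·26 = 45.696.
ΔQ = 32.3619 − 26 = 6.3619; wedge = 54.45 − 45.696 = 8.754.
DWL = ½ × 6.3619 × 8.754 = $27.85.

$27.85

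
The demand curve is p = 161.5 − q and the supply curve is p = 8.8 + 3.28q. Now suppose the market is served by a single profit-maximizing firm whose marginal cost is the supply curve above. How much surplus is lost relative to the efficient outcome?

Competitive equilibrium: 161.5 − q = 8.8 + 3.28q → q* = 35.6776, p* = 125.8224.
Marginal revenue: MR = 161.5 − 2q. Set MR = MC: 161.5 − 2q = 8.8 + 3.28q → q_m = 28.9205.
Price p_m = 161.5 − 1·28.9205 = 132.5795; MC(q_m) = 8.8 + 3.28·28.9205 = 103.6592.
Competitive q* = 35.6776, so Δq = 6.7571; wedge = 132.5795 − 103.6592 = 28.9203.
Welfare loss = ½ × 6.7571 × 28.9203 = 97.71.

97.71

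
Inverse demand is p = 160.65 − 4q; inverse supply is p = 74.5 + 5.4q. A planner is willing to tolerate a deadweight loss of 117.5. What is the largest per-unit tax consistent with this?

47

Competitive equilibrium: 160.65 − 4q = 74.5 + 5.4q → q* = 9.1649, p* = 123.9904.
A tax t gives Δq = t/9.4 and wedge t, so DWL = t²/18.8.
t²/18.8 = 117.5 → t² = 2209 → t = 47.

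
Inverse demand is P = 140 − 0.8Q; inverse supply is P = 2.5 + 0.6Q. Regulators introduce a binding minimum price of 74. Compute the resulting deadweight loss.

Competitive equilibrium: 140 − 0.8Q = 2.5 + 0.6Q → Q* = 98.2143, P* = 61.4286.
At the floor P = 74, quantity demanded = (140 − 74)/0.8 = 82.5.
Sellers' marginal cost at Q' = 82.5: 2.5 + 0.6·82.5 = 52.
ΔQ = 98.2143 − 82.5 = 15.7143; wedge = 74 − 52 = 22.
The triangle = ½ × 15.7143 × 22 = 172.86.

172.86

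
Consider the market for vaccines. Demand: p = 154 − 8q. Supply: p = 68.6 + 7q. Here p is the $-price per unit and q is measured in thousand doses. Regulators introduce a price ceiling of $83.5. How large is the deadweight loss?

Competitive equilibrium: 154 − 8q = 68.6 + 7q → q* = 5.69333, p* = 108.45333.
At the ceiling p = 83.5, quantity supplied = (83.5 − 68.6)/7 = 2.12857.
Willingness to pay at q' = 2.12857: 154 − 8·2.12857 = 136.97144.
Δq = 5.69333 − 2.12857 = 3.56476; wedge = 136.97144 − 83.5 = 53.47144.
Welfare loss = ½ × 3.56476 × 53.47144 = $95.31 thousand.

$95.31 thousand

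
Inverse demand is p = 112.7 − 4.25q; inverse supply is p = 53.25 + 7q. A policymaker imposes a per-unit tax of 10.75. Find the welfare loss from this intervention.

5.14

Competitive equilibrium: 112.7 − 4.25q = 53.25 + 7q → q* = 5.2844, p* = 90.2411.
With the tax, the buyer price exceeds the seller price by 10.75: (112.7 − 4.25q) − (53.25 + 7q) = 10.75 → q' = 4.3289.
Δq = 5.2844 − 4.3289 = 0.9555; the wedge equals the tax, 10.75.
The triangle = ½ × 0.9555 × 10.75 = 5.14.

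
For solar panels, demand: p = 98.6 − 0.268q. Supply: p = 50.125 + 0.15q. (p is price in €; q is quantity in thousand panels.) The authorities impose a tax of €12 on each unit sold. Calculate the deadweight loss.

€172.25 thousand

Competitive equilibrium: 98.6 − 0.268q = 50.125 + 0.15q → q* = 115.9689, p* = 67.5203.
With the tax, the buyer price exceeds the seller price by 12: (98.6 − 0.268q) − (50.125 + 0.15q) = 12 → q' = 87.2608.
Δq = 115.9689 − 87.2608 = 28.7081; the wedge equals the tax, 12.
The triangle = ½ × 28.7081 × 12 = €172.25 thousand.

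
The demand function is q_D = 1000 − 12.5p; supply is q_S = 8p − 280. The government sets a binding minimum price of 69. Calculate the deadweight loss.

In inverse form: demand p = 80 − 0.08q, supply p = 35 + 0.125q.
Competitive equilibrium: 80 − 0.08q = 35 + 0.125q → q* = 219.5122, p* = 62.439.
At the floor p = 69, quantity demanded = (80 − 69)/0.08 = 137.5.
Sellers' marginal cost at q' = 137.5: 35 + 0.125·137.5 = 52.1875.
Δq = 219.5122 − 137.5 = 82.0122; wedge = 69 − 52.1875 = 16.8125.
Welfare loss = ½ × 82.0122 × 16.8125 = 689.42.

689.42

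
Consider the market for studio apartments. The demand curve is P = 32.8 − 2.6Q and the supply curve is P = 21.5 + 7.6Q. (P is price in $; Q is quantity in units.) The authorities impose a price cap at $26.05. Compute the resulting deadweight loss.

Competitive equilibrium: 32.8 − 2.6Q = 21.5 + 7.6Q → Q* = 1.1078, P* = 29.9196.
At the ceiling P = 26.05, quantity supplied = (26.05 − 21.5)/7.6 = 0.5987.
Willingness to pay at Q' = 0.5987: 32.8 − 2.6·0.5987 = 31.2434.
ΔQ = 1.1078 − 0.5987 = 0.5091; wedge = 31.2434 − 26.05 = 5.1934.
DWL = ½ × 0.5091 × 5.1934 = $1.32.

$1.32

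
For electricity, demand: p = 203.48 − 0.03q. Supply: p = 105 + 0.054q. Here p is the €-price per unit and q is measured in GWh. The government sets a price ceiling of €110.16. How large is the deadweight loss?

Competitive equilibrium: 203.48 − 0.03q = 105 + 0.054q → q* = 1172.38095, p* = 168.30857.
At the ceiling p = 110.16, quantity supplied = (110.16 − 105)/0.054 = 95.55556.
Willingness to pay at q' = 95.55556: 203.48 − 0.03·95.55556 = 200.61333.
Δq = 1172.38095 − 95.55556 = 1076.82539; wedge = 200.61333 − 110.16 = 90.45333.
The triangle = ½ × 1076.82539 × 90.45333 = €48701.22.

€48701.22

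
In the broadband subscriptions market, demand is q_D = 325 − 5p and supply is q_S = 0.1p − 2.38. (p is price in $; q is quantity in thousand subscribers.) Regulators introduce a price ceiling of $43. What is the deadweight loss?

In inverse form: demand p = 65 − 0.2q, supply p = 23.8 + 10q.
Competitive equilibrium: 65 − 0.2q = 23.8 + 10q → q* = 4.0392, p* = 64.1922.
At the ceiling p = 43, quantity supplied = (43 − 23.8)/10 = 1.92.
Willingness to pay at q' = 1.92: 65 − 0.2·1.92 = 64.616.
Δq = 4.0392 − 1.92 = 2.1192; wedge = 64.616 − 43 = 21.616.
DWL = ½ × 2.1192 × 21.616 = $22.90 thousand.

$22.90 thousand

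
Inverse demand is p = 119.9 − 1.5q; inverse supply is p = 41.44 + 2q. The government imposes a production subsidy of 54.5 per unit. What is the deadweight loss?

424.32

Competitive equilibrium: 119.9 − 1.5q = 41.44 + 2q → q* = 22.4171, p* = 86.2743.
The subsidy lowers effective supply by 54.5: p = 2q − 13.06.
New quantity: 119.9 − 1.5q = 2q − 13.06 → q' = 37.9886.
Overproduction Δq = 37.9886 − 22.4171 = 15.5715; wedge = subsidy = 54.5.
The triangle = ½ × 15.5715 × 54.5 = 424.32.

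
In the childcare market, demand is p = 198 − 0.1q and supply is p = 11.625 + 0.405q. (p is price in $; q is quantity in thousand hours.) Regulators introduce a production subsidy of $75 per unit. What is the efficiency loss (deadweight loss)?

Competitive equilibrium: 198 − 0.1q = 11.625 + 0.405q → q* = 369.0594, p* = 161.0941.
The subsidy lowers effective supply by 75: p = 0.405q − 63.375.
New quantity: 198 − 0.1q = 0.405q − 63.375 → q' = 517.5743.
Overproduction Δq = 517.5743 − 369.0594 = 148.5149; wedge = subsidy = 75.
Deadweight loss = ½ × 148.5149 × 75 = $5569.31 thousand.

$5569.31 thousand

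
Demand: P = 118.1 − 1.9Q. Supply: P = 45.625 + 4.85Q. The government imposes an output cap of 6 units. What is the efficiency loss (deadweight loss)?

75.73

Competitive equilibrium: 118.1 − 1.9Q = 45.625 + 4.85Q → Q* = 10.737, P* = 97.6996.
At Q = 6: demand price = 118.1 − 1.9·6 = 106.7; supply price = 45.625 + 4.85·6 = 74.725.
ΔQ = 10.737 − 6 = 4.737; wedge = 106.7 − 74.725 = 31.975.
Deadweight loss = ½ × 4.737 × 31.975 = 75.73.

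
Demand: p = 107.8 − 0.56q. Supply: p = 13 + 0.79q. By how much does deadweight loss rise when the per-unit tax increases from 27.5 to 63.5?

Competitive equilibrium: 107.8 − 0.56q = 13 + 0.79q → q* = 70.2222, p* = 68.4756.
For a per-unit tax t: Δq = t/1.35, so DWL = ½·t·(t/1.35) = t²/2.7.
At t = 27.5: DWL = 280.093. At t = 63.5: DWL = 1493.426.
Increase = 1493.426 − 280.093 = 1213.33.

1213.33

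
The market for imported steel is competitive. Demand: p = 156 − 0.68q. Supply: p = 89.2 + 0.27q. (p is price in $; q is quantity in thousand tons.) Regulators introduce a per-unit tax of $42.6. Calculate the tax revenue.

$1085.18 thousand

Competitive equilibrium: 156 − 0.68q = 89.2 + 0.27q → q* = 70.3158, p* = 108.1853.
With the tax, the buyer price exceeds the seller price by 42.6: (156 − 0.68q) − (89.2 + 0.27q) = 42.6 → q' = 25.4737.
Tax revenue = 42.6 × 25.4737 = $1085.18 thousand.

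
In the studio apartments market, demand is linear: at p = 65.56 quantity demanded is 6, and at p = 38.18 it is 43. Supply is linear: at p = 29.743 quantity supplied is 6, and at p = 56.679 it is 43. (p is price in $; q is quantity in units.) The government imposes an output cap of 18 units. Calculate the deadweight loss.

Demand slope = (38.18 − 65.56)/(43 − 6) = −0.74, so p = 70 − 0.74q.
Supply slope = (56.679 − 29.743)/(43 − 6) = 0.728, so p = 25.375 + 0.728q.
Competitive equilibrium: 70 − 0.74q = 25.375 + 0.728q → q* = 30.3985, p* = 47.5051.
At q = 18: demand price = 70 − 0.74·18 = 56.68; supply price = 25.375 + 0.728·18 = 38.479.
Δq = 30.3985 − 18 = 12.3985; wedge = 56.68 − 38.479 = 18.201.
DWL = ½ × 12.3985 × 18.201 = $112.83.

$112.83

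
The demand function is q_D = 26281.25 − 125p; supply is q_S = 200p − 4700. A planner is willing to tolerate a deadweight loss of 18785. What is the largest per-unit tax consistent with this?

In inverse form: demand p = 210.25 − 0.008q, supply p = 23.5 + 0.005q.
Competitive equilibrium: 210.25 − 0.008q = 23.5 + 0.005q → q* = 14365.3846, p* = 95.3269.
A tax t gives Δq = t/0.013 and wedge t, so DWL = t²/0.026.
t²/0.026 = 18785 → t² = 488.41 → t = 22.1.

22.1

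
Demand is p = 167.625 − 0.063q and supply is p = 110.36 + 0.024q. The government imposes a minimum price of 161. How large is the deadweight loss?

Competitive equilibrium: 167.625 − 0.063q = 110.36 + 0.024q → q* = 658.21839, p* = 126.15724.
At the floor p = 161, quantity demanded = (167.625 − 161)/0.063 = 105.15873.
Sellers' marginal cost at q' = 105.15873: 110.36 + 0.024·105.15873 = 112.88381.
Δq = 658.21839 − 105.15873 = 553.05966; wedge = 161 − 112.88381 = 48.11619.
The triangle = ½ × 553.05966 × 48.11619 = 13305.56.

13305.56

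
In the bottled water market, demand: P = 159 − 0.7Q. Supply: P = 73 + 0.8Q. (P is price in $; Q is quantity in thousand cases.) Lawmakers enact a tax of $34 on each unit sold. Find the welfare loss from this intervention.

$385.33 thousand

Competitive equilibrium: 159 − 0.7Q = 73 + 0.8Q → Q* = 57.3333, P* = 118.8667.
With the tax, the buyer price exceeds the seller price by 34: (159 − 0.7Q) − (73 + 0.8Q) = 34 → Q' = 34.6667.
ΔQ = 57.3333 − 34.6667 = 22.6666; the wedge equals the tax, 34.
The triangle = ½ × 22.6666 × 34 = $385.33 thousand.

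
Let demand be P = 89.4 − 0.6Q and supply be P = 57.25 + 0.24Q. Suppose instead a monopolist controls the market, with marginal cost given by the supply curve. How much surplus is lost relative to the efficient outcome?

106.81

Competitive equilibrium: 89.4 − 0.6Q = 57.25 + 0.24Q → Q* = 38.2738, P* = 66.4357.
Marginal revenue: MR = 89.4 − 1.2Q. Set MR = MC: 89.4 − 1.2Q = 57.25 + 0.24Q → Q_m = 22.3264.
Price P_m = 89.4 − 0.6·22.3264 = 76.0042; MC(Q_m) = 57.25 + 0.24·22.3264 = 62.6083.
Competitive Q* = 38.2738, so ΔQ = 15.9474; wedge = 76.0042 − 62.6083 = 13.3959.
Deadweight loss = ½ × 15.9474 × 13.3959 = 106.81.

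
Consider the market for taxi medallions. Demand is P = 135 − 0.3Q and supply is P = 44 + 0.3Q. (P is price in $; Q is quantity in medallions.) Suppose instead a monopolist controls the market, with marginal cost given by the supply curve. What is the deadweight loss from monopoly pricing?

$766.76

Competitive equilibrium: 135 − 0.3Q = 44 + 0.3Q → Q* = 151.6667, P* = 89.5.
Marginal revenue: MR = 135 − 0.6Q. Set MR = MC: 135 − 0.6Q = 44 + 0.3Q → Q_m = 101.1111.
Price P_m = 135 − 0.3·101.1111 = 104.6667; MC(Q_m) = 44 + 0.3·101.1111 = 74.3333.
Competitive Q* = 151.6667, so ΔQ = 50.5556; wedge = 104.6667 − 74.3333 = 30.3334.
Welfare loss = ½ × 50.5556 × 30.3334 = $766.76.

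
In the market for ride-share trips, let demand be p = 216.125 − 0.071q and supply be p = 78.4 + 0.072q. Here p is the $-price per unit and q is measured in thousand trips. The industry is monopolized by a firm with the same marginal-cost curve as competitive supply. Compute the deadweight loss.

Competitive equilibrium: 216.125 − 0.071q = 78.4 + 0.072q → q* = 963.1119, p* = 147.7441.
Marginal revenue: MR = 216.125 − 0.142q. Set MR = MC: 216.125 − 0.142q = 78.4 + 0.072q → q_m = 643.5748.
Price p_m = 216.125 − 0.071·643.5748 = 170.4312; MC(q_m) = 78.4 + 0.072·643.5748 = 124.7374.
Competitive q* = 963.1119, so Δq = 319.5371; wedge = 170.4312 − 124.7374 = 45.6938.
The triangle = ½ × 319.5371 × 45.6938 = $7300.43 thousand.

$7300.43 thousand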